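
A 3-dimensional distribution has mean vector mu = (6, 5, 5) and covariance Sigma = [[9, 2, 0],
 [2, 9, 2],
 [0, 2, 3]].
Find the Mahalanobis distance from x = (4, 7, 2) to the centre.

Step 1 — centre the observation: (x - mu) = (-2, 2, -3).

Step 2 — invert Sigma (cofactor / det for 3×3, or solve directly):
  Sigma^{-1} = [[0.1179, -0.0308, 0.0205],
 [-0.0308, 0.1385, -0.0923],
 [0.0205, -0.0923, 0.3949]].

Step 3 — form the quadratic (x - mu)^T · Sigma^{-1} · (x - mu):
  Sigma^{-1} · (x - mu) = (-0.359, 0.6154, -1.4103).
  (x - mu)^T · [Sigma^{-1} · (x - mu)] = (-2)·(-0.359) + (2)·(0.6154) + (-3)·(-1.4103) = 6.1795.

Step 4 — take square root: d = √(6.1795) ≈ 2.4859.

d(x, mu) = √(6.1795) ≈ 2.4859


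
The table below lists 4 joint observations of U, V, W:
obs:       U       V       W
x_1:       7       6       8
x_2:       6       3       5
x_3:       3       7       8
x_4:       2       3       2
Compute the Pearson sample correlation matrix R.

Step 1 — column means:
  mean(U) = (7 + 6 + 3 + 2) / 4 = 18/4 = 4.5
  mean(V) = (6 + 3 + 7 + 3) / 4 = 19/4 = 4.75
  mean(W) = (8 + 5 + 8 + 2) / 4 = 23/4 = 5.75

Step 2 — sample variances and covariances s[i,j] = (1/(n-1)) · Σ_k (x_{k,i} - mean_i) · (x_{k,j} - mean_j), with n-1 = 3:
  s[U,U] = ((2.5)·(2.5) + (1.5)·(1.5) + (-1.5)·(-1.5) + (-2.5)·(-2.5)) / 3 = 17/3 = 5.6667
  s[U,V] = ((2.5)·(1.25) + (1.5)·(-1.75) + (-1.5)·(2.25) + (-2.5)·(-1.75)) / 3 = 1.5/3 = 0.5
  s[U,W] = ((2.5)·(2.25) + (1.5)·(-0.75) + (-1.5)·(2.25) + (-2.5)·(-3.75)) / 3 = 10.5/3 = 3.5
  s[V,V] = ((1.25)·(1.25) + (-1.75)·(-1.75) + (2.25)·(2.25) + (-1.75)·(-1.75)) / 3 = 12.75/3 = 4.25
  s[V,W] = ((1.25)·(2.25) + (-1.75)·(-0.75) + (2.25)·(2.25) + (-1.75)·(-3.75)) / 3 = 15.75/3 = 5.25
  s[W,W] = ((2.25)·(2.25) + (-0.75)·(-0.75) + (2.25)·(2.25) + (-3.75)·(-3.75)) / 3 = 24.75/3 = 8.25
  Sample standard deviations s_i = √(s[i,i]):
  s(U) = √(5.6667) = 2.3805
  s(V) = √(4.25) = 2.0616
  s(W) = √(8.25) = 2.8723

Step 3 — r_{ij} = s_{ij} / (s_i · s_j):
  r[U,U] = 1 (diagonal).
  r[U,V] = 0.5 / (2.3805 · 2.0616) = 0.5 / 4.9075 = 0.1019
  r[U,W] = 3.5 / (2.3805 · 2.8723) = 3.5 / 6.8374 = 0.5119
  r[V,V] = 1 (diagonal).
  r[V,W] = 5.25 / (2.0616 · 2.8723) = 5.25 / 5.9214 = 0.8866
  r[W,W] = 1 (diagonal).

R is symmetric with unit diagonal. Assembling:

R = [[1, 0.1019, 0.5119],
 [0.1019, 1, 0.8866],
 [0.5119, 0.8866, 1]]


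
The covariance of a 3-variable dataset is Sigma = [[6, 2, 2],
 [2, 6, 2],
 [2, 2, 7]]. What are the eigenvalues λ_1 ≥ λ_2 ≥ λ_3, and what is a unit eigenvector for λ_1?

Step 1 — characteristic polynomial p(λ) = det(λI - Sigma) = λ³ - tr·λ² + c_1·λ - det, where tr = trace, c_1 = sum of the principal 2×2 minors, det = det(Sigma):
  tr = 6 + 6 + 7 = 19,
  c_1 = (6·6 - (2)²) + (6·7 - (2)²) + (6·7 - (2)²) = 32 + 38 + 38 = 108,
  det = 6·(6·7 - (2)²) - (2)·((2)·7 - (2)·(2)) + (2)·((2)·(2) - 6·(2)) = 6·(38) - (2)·(10) + (2)·(-8) = 192.
  So p(λ) = λ³ - 19λ² + 108λ - 192.
Step 2 — look for an integer root (rational root theorem: any rational root is an integer divisor of 192). Testing λ = 4:
  p(4) = 64 - 304 + 432 - 192 = 0  ✓
  Dividing out (λ - 4): p(λ) = (λ - 4)(λ² - 15λ + 48).
Step 3 — remaining eigenvalues from the quadratic λ² - 15λ + 48 = 0:
  Δ = 15² - 4·48 = 225 - 192 = 33,  λ = (15 ± √33)/2 = (15 ± 5.7446)/2 ≈ 10.3723 or 4.6277.
  Sorted: λ_1 = 10.3723,  λ_2 = 4.6277,  λ_3 = 4  (check: sum = 19 = tr ✓).

Step 4 — unit eigenvector for λ_1 ≈ 10.3723: v spans the null space of (Sigma - λ_1 I), whose rows are
  r_1 = (-4.3723, 2, 2),  r_2 = (2, -4.3723, 2),  r_3 = (2, 2, -3.3723).
  v is orthogonal to every row, so take v ∝ r_1 × r_2 = ((2)·(2) - (2)·(-4.3723), (2)·(2) - (-4.3723)·(2), (-4.3723)·(-4.3723) - (2)·(2)) ≈ (12.7446, 12.7446, 15.1168).
  Let u = (12.7446, 12.7446, 15.1168).
  ||u|| = √((12.7446)² + (12.7446)² + (15.1168)²) = √(553.3667) ≈ 23.5237,  v_1 = u/||u|| ≈ (0.5418, 0.5418, 0.6426) (||v_1|| = 1).

λ_1 = 10.3723,  λ_2 = 4.6277,  λ_3 = 4;  v_1 ≈ (0.5418, 0.5418, 0.6426)


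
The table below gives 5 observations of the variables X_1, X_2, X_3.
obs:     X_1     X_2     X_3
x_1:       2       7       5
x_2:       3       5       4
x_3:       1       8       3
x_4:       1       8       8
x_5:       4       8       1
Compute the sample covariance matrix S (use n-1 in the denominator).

Step 1 — column means:
  mean(X_1) = (2 + 3 + 1 + 1 + 4) / 5 = 11/5 = 2.2
  mean(X_2) = (7 + 5 + 8 + 8 + 8) / 5 = 36/5 = 7.2
  mean(X_3) = (5 + 4 + 3 + 8 + 1) / 5 = 21/5 = 4.2

Step 2 — sample covariance S[i,j] = (1/(n-1)) · Σ_k (x_{k,i} - mean_i) · (x_{k,j} - mean_j), with n-1 = 4.
  S[X_1,X_1] = ((-0.2)·(-0.2) + (0.8)·(0.8) + (-1.2)·(-1.2) + (-1.2)·(-1.2) + (1.8)·(1.8)) / 4 = 6.8/4 = 1.7
  S[X_1,X_2] = ((-0.2)·(-0.2) + (0.8)·(-2.2) + (-1.2)·(0.8) + (-1.2)·(0.8) + (1.8)·(0.8)) / 4 = -2.2/4 = -0.55
  S[X_1,X_3] = ((-0.2)·(0.8) + (0.8)·(-0.2) + (-1.2)·(-1.2) + (-1.2)·(3.8) + (1.8)·(-3.2)) / 4 = -9.2/4 = -2.3
  S[X_2,X_2] = ((-0.2)·(-0.2) + (-2.2)·(-2.2) + (0.8)·(0.8) + (0.8)·(0.8) + (0.8)·(0.8)) / 4 = 6.8/4 = 1.7
  S[X_2,X_3] = ((-0.2)·(0.8) + (-2.2)·(-0.2) + (0.8)·(-1.2) + (0.8)·(3.8) + (0.8)·(-3.2)) / 4 = -0.2/4 = -0.05
  S[X_3,X_3] = ((0.8)·(0.8) + (-0.2)·(-0.2) + (-1.2)·(-1.2) + (3.8)·(3.8) + (-3.2)·(-3.2)) / 4 = 26.8/4 = 6.7

S is symmetric (S[j,i] = S[i,j]). Assembling:

S = [[1.7, -0.55, -2.3],
 [-0.55, 1.7, -0.05],
 [-2.3, -0.05, 6.7]]


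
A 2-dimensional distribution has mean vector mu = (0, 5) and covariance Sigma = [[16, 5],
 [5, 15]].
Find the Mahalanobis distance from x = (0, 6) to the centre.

Step 1 — centre the observation: (x - mu) = (0, 1).

Step 2 — invert Sigma. det(Sigma) = 16·15 - (5)² = 215.
  Sigma^{-1} = (1/det) · [[d, -b], [-b, a]] = [[0.0698, -0.0233],
 [-0.0233, 0.0744]].

Step 3 — form the quadratic (x - mu)^T · Sigma^{-1} · (x - mu):
  Sigma^{-1} · (x - mu) = (-0.0233, 0.0744).
  (x - mu)^T · [Sigma^{-1} · (x - mu)] = (0)·(-0.0233) + (1)·(0.0744) = 0.0744.

Step 4 — take square root: d = √(0.0744) ≈ 0.2728.

d(x, mu) = √(0.0744) ≈ 0.2728


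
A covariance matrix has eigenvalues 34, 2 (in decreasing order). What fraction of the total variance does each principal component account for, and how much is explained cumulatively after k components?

Step 1 — total variance = trace(Sigma) = Σ λ_i = 34 + 2 = 36.

Step 2 — fraction explained by component i = λ_i / Σ λ:
  PC1: 34/36 = 0.9444
  PC2: 2/36 = 0.0556

Step 3 — cumulative fraction after k components = (λ_1 + ... + λ_k) / Σ λ:
  k = 1: 34/36 = 0.9444
  k = 2: (34 + 2)/36 = 36/36 = 1

Summary (fraction, with percent):

explained: PC1 0.9444 (94.44%), PC2 0.0556 (5.56%);  cumulative: 0.9444, 1


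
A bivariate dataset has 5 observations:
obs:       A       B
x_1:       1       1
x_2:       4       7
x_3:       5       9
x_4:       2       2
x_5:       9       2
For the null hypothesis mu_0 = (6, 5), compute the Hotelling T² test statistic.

Step 1 — sample mean vector:
  mean(A) = (1 + 4 + 5 + 2 + 9) / 5 = 21/5 = 4.2
  mean(B) = (1 + 7 + 9 + 2 + 2) / 5 = 21/5 = 4.2
  x̄ = (4.2, 4.2),  deviation x̄ - mu_0 = (4.2, 4.2) - (6, 5) = (-1.8, -0.8).

Step 2 — sample covariance matrix, S[i,j] = (1/(n-1)) · Σ_k (x_{k,i} - mean_i) · (x_{k,j} - mean_j), divisor n-1 = 4:
  S[A,A] = ((-3.2)·(-3.2) + (-0.2)·(-0.2) + (0.8)·(0.8) + (-2.2)·(-2.2) + (4.8)·(4.8)) / 4 = 38.8/4 = 9.7
  S[A,B] = ((-3.2)·(-3.2) + (-0.2)·(2.8) + (0.8)·(4.8) + (-2.2)·(-2.2) + (4.8)·(-2.2)) / 4 = 7.8/4 = 1.95
  S[B,B] = ((-3.2)·(-3.2) + (2.8)·(2.8) + (4.8)·(4.8) + (-2.2)·(-2.2) + (-2.2)·(-2.2)) / 4 = 50.8/4 = 12.7
  S = [[9.7, 1.95],
 [1.95, 12.7]].

Step 3 — invert S. det(S) = 9.7·12.7 - (1.95)² = 119.3875.
  S^{-1} = (1/det) · [[d, -b], [-b, a]] = [[0.1064, -0.0163],
 [-0.0163, 0.0812]].

Step 4 — quadratic form (x̄ - mu_0)^T · S^{-1} · (x̄ - mu_0):
  S^{-1} · (x̄ - mu_0) = (-0.1784, -0.0356),
  (x̄ - mu_0)^T · [...] = (-1.8)·(-0.1784) + (-0.8)·(-0.0356) = 0.3496.

Step 5 — scale by n: T² = 5 · 0.3496 = 1.7481.

T² ≈ 1.7481


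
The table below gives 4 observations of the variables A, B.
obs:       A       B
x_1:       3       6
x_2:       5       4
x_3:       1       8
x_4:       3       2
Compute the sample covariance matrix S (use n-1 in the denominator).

Step 1 — column means:
  mean(A) = (3 + 5 + 1 + 3) / 4 = 12/4 = 3
  mean(B) = (6 + 4 + 8 + 2) / 4 = 20/4 = 5

Step 2 — sample covariance S[i,j] = (1/(n-1)) · Σ_k (x_{k,i} - mean_i) · (x_{k,j} - mean_j), with n-1 = 3.
  S[A,A] = ((0)·(0) + (2)·(2) + (-2)·(-2) + (0)·(0)) / 3 = 8/3 = 2.6667
  S[A,B] = ((0)·(1) + (2)·(-1) + (-2)·(3) + (0)·(-3)) / 3 = -8/3 = -2.6667
  S[B,B] = ((1)·(1) + (-1)·(-1) + (3)·(3) + (-3)·(-3)) / 3 = 20/3 = 6.6667

S is symmetric (S[j,i] = S[i,j]). Assembling:

S = [[2.6667, -2.6667],
 [-2.6667, 6.6667]]


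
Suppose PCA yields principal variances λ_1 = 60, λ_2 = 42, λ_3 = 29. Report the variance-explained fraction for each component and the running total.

Step 1 — total variance = trace(Sigma) = Σ λ_i = 60 + 42 + 29 = 131.

Step 2 — fraction explained by component i = λ_i / Σ λ:
  PC1: 60/131 = 0.458
  PC2: 42/131 = 0.3206
  PC3: 29/131 = 0.2214

Step 3 — cumulative fraction after k components = (λ_1 + ... + λ_k) / Σ λ:
  k = 1: 60/131 = 0.458
  k = 2: (60 + 42)/131 = 102/131 = 0.7786
  k = 3: (60 + 42 + 29)/131 = 131/131 = 1

Summary (fraction, with percent):

explained: PC1 0.458 (45.8%), PC2 0.3206 (32.06%), PC3 0.2214 (22.14%);  cumulative: 0.458, 0.7786, 1


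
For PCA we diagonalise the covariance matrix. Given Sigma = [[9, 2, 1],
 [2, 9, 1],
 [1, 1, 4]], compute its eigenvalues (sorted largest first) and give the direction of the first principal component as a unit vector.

Step 1 — characteristic polynomial p(λ) = det(λI - Sigma) = λ³ - tr·λ² + c_1·λ - det, where tr = trace, c_1 = sum of the principal 2×2 minors, det = det(Sigma):
  tr = 9 + 9 + 4 = 22,
  c_1 = (9·9 - (2)²) + (9·4 - (1)²) + (9·4 - (1)²) = 77 + 35 + 35 = 147,
  det = 9·(9·4 - (1)²) - (2)·((2)·4 - (1)·(1)) + (1)·((2)·(1) - 9·(1)) = 9·(35) - (2)·(7) + (1)·(-7) = 294.
  So p(λ) = λ³ - 22λ² + 147λ - 294.
Step 2 — look for an integer root (rational root theorem: any rational root is an integer divisor of 294). Testing λ = 7:
  p(7) = 343 - 1078 + 1029 - 294 = 0  ✓
  Dividing out (λ - 7): p(λ) = (λ - 7)(λ² - 15λ + 42).
Step 3 — remaining eigenvalues from the quadratic λ² - 15λ + 42 = 0:
  Δ = 15² - 4·42 = 225 - 168 = 57,  λ = (15 ± √57)/2 = (15 ± 7.5498)/2 ≈ 11.2749 or 3.7251.
  Sorted: λ_1 = 11.2749,  λ_2 = 7,  λ_3 = 3.7251  (check: sum = 22 = tr ✓).

Step 4 — unit eigenvector for λ_1 ≈ 11.2749: v spans the null space of (Sigma - λ_1 I), whose rows are
  r_1 = (-2.2749, 2, 1),  r_2 = (2, -2.2749, 1),  r_3 = (1, 1, -7.2749).
  v is orthogonal to every row, so take v ∝ r_1 × r_2 = ((2)·(1) - (1)·(-2.2749), (1)·(2) - (-2.2749)·(1), (-2.2749)·(-2.2749) - (2)·(2)) ≈ (4.2749, 4.2749, 1.1752).
  Let u = (4.2749, 4.2749, 1.1752).
  ||u|| = √((4.2749)² + (4.2749)² + (1.1752)²) = √(37.931) ≈ 6.1588,  v_1 = u/||u|| ≈ (0.6941, 0.6941, 0.1908) (||v_1|| = 1).

λ_1 = 11.2749,  λ_2 = 7,  λ_3 = 3.7251;  v_1 ≈ (0.6941, 0.6941, 0.1908)


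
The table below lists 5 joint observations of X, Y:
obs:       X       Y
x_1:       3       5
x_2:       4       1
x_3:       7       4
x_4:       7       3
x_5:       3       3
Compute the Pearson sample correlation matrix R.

Step 1 — column means:
  mean(X) = (3 + 4 + 7 + 7 + 3) / 5 = 24/5 = 4.8
  mean(Y) = (5 + 1 + 4 + 3 + 3) / 5 = 16/5 = 3.2

Step 2 — sample variances and covariances s[i,j] = (1/(n-1)) · Σ_k (x_{k,i} - mean_i) · (x_{k,j} - mean_j), with n-1 = 4:
  s[X,X] = ((-1.8)·(-1.8) + (-0.8)·(-0.8) + (2.2)·(2.2) + (2.2)·(2.2) + (-1.8)·(-1.8)) / 4 = 16.8/4 = 4.2
  s[X,Y] = ((-1.8)·(1.8) + (-0.8)·(-2.2) + (2.2)·(0.8) + (2.2)·(-0.2) + (-1.8)·(-0.2)) / 4 = 0.2/4 = 0.05
  s[Y,Y] = ((1.8)·(1.8) + (-2.2)·(-2.2) + (0.8)·(0.8) + (-0.2)·(-0.2) + (-0.2)·(-0.2)) / 4 = 8.8/4 = 2.2
  Sample standard deviations s_i = √(s[i,i]):
  s(X) = √(4.2) = 2.0494
  s(Y) = √(2.2) = 1.4832

Step 3 — r_{ij} = s_{ij} / (s_i · s_j):
  r[X,X] = 1 (diagonal).
  r[X,Y] = 0.05 / (2.0494 · 1.4832) = 0.05 / 3.0397 = 0.0164
  r[Y,Y] = 1 (diagonal).

R is symmetric with unit diagonal. Assembling:

R = [[1, 0.0164],
 [0.0164, 1]]


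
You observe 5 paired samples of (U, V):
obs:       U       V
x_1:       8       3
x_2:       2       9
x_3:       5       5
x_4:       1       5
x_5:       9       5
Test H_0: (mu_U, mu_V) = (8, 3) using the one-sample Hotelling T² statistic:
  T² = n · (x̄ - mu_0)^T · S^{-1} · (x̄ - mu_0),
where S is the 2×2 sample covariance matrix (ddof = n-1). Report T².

Step 1 — sample mean vector:
  mean(U) = (8 + 2 + 5 + 1 + 9) / 5 = 25/5 = 5
  mean(V) = (3 + 9 + 5 + 5 + 5) / 5 = 27/5 = 5.4
  x̄ = (5, 5.4),  deviation x̄ - mu_0 = (5, 5.4) - (8, 3) = (-3, 2.4).

Step 2 — sample covariance matrix, S[i,j] = (1/(n-1)) · Σ_k (x_{k,i} - mean_i) · (x_{k,j} - mean_j), divisor n-1 = 4:
  S[U,U] = ((3)·(3) + (-3)·(-3) + (0)·(0) + (-4)·(-4) + (4)·(4)) / 4 = 50/4 = 12.5
  S[U,V] = ((3)·(-2.4) + (-3)·(3.6) + (0)·(-0.4) + (-4)·(-0.4) + (4)·(-0.4)) / 4 = -18/4 = -4.5
  S[V,V] = ((-2.4)·(-2.4) + (3.6)·(3.6) + (-0.4)·(-0.4) + (-0.4)·(-0.4) + (-0.4)·(-0.4)) / 4 = 19.2/4 = 4.8
  S = [[12.5, -4.5],
 [-4.5, 4.8]].

Step 3 — invert S. det(S) = 12.5·4.8 - (-4.5)² = 39.75.
  S^{-1} = (1/det) · [[d, -b], [-b, a]] = [[0.1208, 0.1132],
 [0.1132, 0.3145]].

Step 4 — quadratic form (x̄ - mu_0)^T · S^{-1} · (x̄ - mu_0):
  S^{-1} · (x̄ - mu_0) = (-0.0906, 0.4151),
  (x̄ - mu_0)^T · [...] = (-3)·(-0.0906) + (2.4)·(0.4151) = 1.2679.

Step 5 — scale by n: T² = 5 · 1.2679 = 6.3396.

T² ≈ 6.3396


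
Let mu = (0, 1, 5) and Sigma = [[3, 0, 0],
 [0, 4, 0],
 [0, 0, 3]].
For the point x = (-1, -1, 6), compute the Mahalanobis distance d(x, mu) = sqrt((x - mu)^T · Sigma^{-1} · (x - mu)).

Step 1 — centre the observation: (x - mu) = (-1, -2, 1).

Step 2 — invert Sigma (cofactor / det for 3×3, or solve directly):
  Sigma^{-1} = [[0.3333, 0, 0],
 [0, 0.25, 0],
 [0, 0, 0.3333]].

Step 3 — form the quadratic (x - mu)^T · Sigma^{-1} · (x - mu):
  Sigma^{-1} · (x - mu) = (-0.3333, -0.5, 0.3333).
  (x - mu)^T · [Sigma^{-1} · (x - mu)] = (-1)·(-0.3333) + (-2)·(-0.5) + (1)·(0.3333) = 1.6667.

Step 4 — take square root: d = √(1.6667) ≈ 1.291.

d(x, mu) = √(1.6667) ≈ 1.291


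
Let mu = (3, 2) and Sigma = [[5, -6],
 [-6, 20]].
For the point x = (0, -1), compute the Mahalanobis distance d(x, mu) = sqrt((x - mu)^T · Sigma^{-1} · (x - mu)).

Step 1 — centre the observation: (x - mu) = (-3, -3).

Step 2 — invert Sigma. det(Sigma) = 5·20 - (-6)² = 64.
  Sigma^{-1} = (1/det) · [[d, -b], [-b, a]] = [[0.3125, 0.0938],
 [0.0938, 0.0781]].

Step 3 — form the quadratic (x - mu)^T · Sigma^{-1} · (x - mu):
  Sigma^{-1} · (x - mu) = (-1.2188, -0.5156).
  (x - mu)^T · [Sigma^{-1} · (x - mu)] = (-3)·(-1.2188) + (-3)·(-0.5156) = 5.2031.

Step 4 — take square root: d = √(5.2031) ≈ 2.281.

d(x, mu) = √(5.2031) ≈ 2.281


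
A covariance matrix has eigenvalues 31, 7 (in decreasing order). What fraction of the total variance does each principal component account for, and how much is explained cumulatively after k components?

Step 1 — total variance = trace(Sigma) = Σ λ_i = 31 + 7 = 38.

Step 2 — fraction explained by component i = λ_i / Σ λ:
  PC1: 31/38 = 0.8158
  PC2: 7/38 = 0.1842

Step 3 — cumulative fraction after k components = (λ_1 + ... + λ_k) / Σ λ:
  k = 1: 31/38 = 0.8158
  k = 2: (31 + 7)/38 = 38/38 = 1

Summary (fraction, with percent):

explained: PC1 0.8158 (81.58%), PC2 0.1842 (18.42%);  cumulative: 0.8158, 1


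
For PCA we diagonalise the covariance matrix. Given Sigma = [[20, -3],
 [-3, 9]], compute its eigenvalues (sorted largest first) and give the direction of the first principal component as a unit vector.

Step 1 — characteristic polynomial of 2×2 Sigma:
  det(Sigma - λI) = λ² - trace · λ + det = 0.
  trace = 20 + 9 = 29, det = 20·9 - (-3)² = 171.
Step 2 — discriminant:
  Δ = trace² - 4·det = 841 - 684 = 157.
Step 3 — eigenvalues:
  λ = (trace ± √Δ)/2 = (29 ± 12.53)/2,
  λ_1 = 20.765,  λ_2 = 8.235.

Step 4 — unit eigenvector for λ_1: solve (Sigma - λ_1 I)v = 0. First row:
  (20 - 20.765)·v_x + (-3)·v_y = 0, i.e. (-0.765)·v_x + (-3)·v_y = 0,
  so v ∝ (b, λ_1 - a) = (-3, 0.765); multiply by -1 so the first entry is positive: u = (3, -0.765).
  ||u|| = √((3)² + (-0.765)²) = √(9.5852) ≈ 3.096,
  v_1 = u/||u|| ≈ (0.969, -0.2471) (||v_1|| = 1).

λ_1 = 20.765,  λ_2 = 8.235;  v_1 ≈ (0.969, -0.2471)


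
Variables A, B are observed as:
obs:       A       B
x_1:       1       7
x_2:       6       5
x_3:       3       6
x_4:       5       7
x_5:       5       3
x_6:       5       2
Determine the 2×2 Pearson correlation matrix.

Step 1 — column means:
  mean(A) = (1 + 6 + 3 + 5 + 5 + 5) / 6 = 25/6 = 4.1667
  mean(B) = (7 + 5 + 6 + 7 + 3 + 2) / 6 = 30/6 = 5

Step 2 — sample variances and covariances s[i,j] = (1/(n-1)) · Σ_k (x_{k,i} - mean_i) · (x_{k,j} - mean_j), with n-1 = 5:
  s[A,A] = ((-3.1667)·(-3.1667) + (1.8333)·(1.8333) + (-1.1667)·(-1.1667) + (0.8333)·(0.8333) + (0.8333)·(0.8333) + (0.8333)·(0.8333)) / 5 = 16.8333/5 = 3.3667
  s[A,B] = ((-3.1667)·(2) + (1.8333)·(0) + (-1.1667)·(1) + (0.8333)·(2) + (0.8333)·(-2) + (0.8333)·(-3)) / 5 = -10/5 = -2
  s[B,B] = ((2)·(2) + (0)·(0) + (1)·(1) + (2)·(2) + (-2)·(-2) + (-3)·(-3)) / 5 = 22/5 = 4.4
  Sample standard deviations s_i = √(s[i,i]):
  s(A) = √(3.3667) = 1.8348
  s(B) = √(4.4) = 2.0976

Step 3 — r_{ij} = s_{ij} / (s_i · s_j):
  r[A,A] = 1 (diagonal).
  r[A,B] = -2 / (1.8348 · 2.0976) = -2 / 3.8488 = -0.5196
  r[B,B] = 1 (diagonal).

R is symmetric with unit diagonal. Assembling:

R = [[1, -0.5196],
 [-0.5196, 1]]


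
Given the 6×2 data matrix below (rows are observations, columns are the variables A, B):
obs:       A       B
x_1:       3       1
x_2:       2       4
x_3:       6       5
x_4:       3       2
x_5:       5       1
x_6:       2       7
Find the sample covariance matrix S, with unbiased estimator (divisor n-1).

Step 1 — column means:
  mean(A) = (3 + 2 + 6 + 3 + 5 + 2) / 6 = 21/6 = 3.5
  mean(B) = (1 + 4 + 5 + 2 + 1 + 7) / 6 = 20/6 = 3.3333

Step 2 — sample covariance S[i,j] = (1/(n-1)) · Σ_k (x_{k,i} - mean_i) · (x_{k,j} - mean_j), with n-1 = 5.
  S[A,A] = ((-0.5)·(-0.5) + (-1.5)·(-1.5) + (2.5)·(2.5) + (-0.5)·(-0.5) + (1.5)·(1.5) + (-1.5)·(-1.5)) / 5 = 13.5/5 = 2.7
  S[A,B] = ((-0.5)·(-2.3333) + (-1.5)·(0.6667) + (2.5)·(1.6667) + (-0.5)·(-1.3333) + (1.5)·(-2.3333) + (-1.5)·(3.6667)) / 5 = -4/5 = -0.8
  S[B,B] = ((-2.3333)·(-2.3333) + (0.6667)·(0.6667) + (1.6667)·(1.6667) + (-1.3333)·(-1.3333) + (-2.3333)·(-2.3333) + (3.6667)·(3.6667)) / 5 = 29.3333/5 = 5.8667

S is symmetric (S[j,i] = S[i,j]). Assembling:

S = [[2.7, -0.8],
 [-0.8, 5.8667]]


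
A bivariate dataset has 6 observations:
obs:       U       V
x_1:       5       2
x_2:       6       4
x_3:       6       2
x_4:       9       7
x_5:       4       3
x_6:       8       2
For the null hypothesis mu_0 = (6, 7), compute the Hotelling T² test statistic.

Step 1 — sample mean vector:
  mean(U) = (5 + 6 + 6 + 9 + 4 + 8) / 6 = 38/6 = 6.3333
  mean(V) = (2 + 4 + 2 + 7 + 3 + 2) / 6 = 20/6 = 3.3333
  x̄ = (6.3333, 3.3333),  deviation x̄ - mu_0 = (6.3333, 3.3333) - (6, 7) = (0.3333, -3.6667).

Step 2 — sample covariance matrix, S[i,j] = (1/(n-1)) · Σ_k (x_{k,i} - mean_i) · (x_{k,j} - mean_j), divisor n-1 = 5:
  S[U,U] = ((-1.3333)·(-1.3333) + (-0.3333)·(-0.3333) + (-0.3333)·(-0.3333) + (2.6667)·(2.6667) + (-2.3333)·(-2.3333) + (1.6667)·(1.6667)) / 5 = 17.3333/5 = 3.4667
  S[U,V] = ((-1.3333)·(-1.3333) + (-0.3333)·(0.6667) + (-0.3333)·(-1.3333) + (2.6667)·(3.6667) + (-2.3333)·(-0.3333) + (1.6667)·(-1.3333)) / 5 = 10.3333/5 = 2.0667
  S[V,V] = ((-1.3333)·(-1.3333) + (0.6667)·(0.6667) + (-1.3333)·(-1.3333) + (3.6667)·(3.6667) + (-0.3333)·(-0.3333) + (-1.3333)·(-1.3333)) / 5 = 19.3333/5 = 3.8667
  S = [[3.4667, 2.0667],
 [2.0667, 3.8667]].

Step 3 — invert S. det(S) = 3.4667·3.8667 - (2.0667)² = 9.1333.
  S^{-1} = (1/det) · [[d, -b], [-b, a]] = [[0.4234, -0.2263],
 [-0.2263, 0.3796]].

Step 4 — quadratic form (x̄ - mu_0)^T · S^{-1} · (x̄ - mu_0):
  S^{-1} · (x̄ - mu_0) = (0.9708, -1.4672),
  (x̄ - mu_0)^T · [...] = (0.3333)·(0.9708) + (-3.6667)·(-1.4672) = 5.7032.

Step 5 — scale by n: T² = 6 · 5.7032 = 34.219.

T² ≈ 34.219


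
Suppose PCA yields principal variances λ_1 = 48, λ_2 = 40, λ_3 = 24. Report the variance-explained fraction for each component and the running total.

Step 1 — total variance = trace(Sigma) = Σ λ_i = 48 + 40 + 24 = 112.

Step 2 — fraction explained by component i = λ_i / Σ λ:
  PC1: 48/112 = 0.4286
  PC2: 40/112 = 0.3571
  PC3: 24/112 = 0.2143

Step 3 — cumulative fraction after k components = (λ_1 + ... + λ_k) / Σ λ:
  k = 1: 48/112 = 0.4286
  k = 2: (48 + 40)/112 = 88/112 = 0.7857
  k = 3: (48 + 40 + 24)/112 = 112/112 = 1

Summary (fraction, with percent):

explained: PC1 0.4286 (42.86%), PC2 0.3571 (35.71%), PC3 0.2143 (21.43%);  cumulative: 0.4286, 0.7857, 1


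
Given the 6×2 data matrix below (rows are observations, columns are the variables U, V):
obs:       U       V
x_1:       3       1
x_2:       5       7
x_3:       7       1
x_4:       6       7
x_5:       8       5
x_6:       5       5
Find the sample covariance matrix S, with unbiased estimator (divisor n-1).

Step 1 — column means:
  mean(U) = (3 + 5 + 7 + 6 + 8 + 5) / 6 = 34/6 = 5.6667
  mean(V) = (1 + 7 + 1 + 7 + 5 + 5) / 6 = 26/6 = 4.3333

Step 2 — sample covariance S[i,j] = (1/(n-1)) · Σ_k (x_{k,i} - mean_i) · (x_{k,j} - mean_j), with n-1 = 5.
  S[U,U] = ((-2.6667)·(-2.6667) + (-0.6667)·(-0.6667) + (1.3333)·(1.3333) + (0.3333)·(0.3333) + (2.3333)·(2.3333) + (-0.6667)·(-0.6667)) / 5 = 15.3333/5 = 3.0667
  S[U,V] = ((-2.6667)·(-3.3333) + (-0.6667)·(2.6667) + (1.3333)·(-3.3333) + (0.3333)·(2.6667) + (2.3333)·(0.6667) + (-0.6667)·(0.6667)) / 5 = 4.6667/5 = 0.9333
  S[V,V] = ((-3.3333)·(-3.3333) + (2.6667)·(2.6667) + (-3.3333)·(-3.3333) + (2.6667)·(2.6667) + (0.6667)·(0.6667) + (0.6667)·(0.6667)) / 5 = 37.3333/5 = 7.4667

S is symmetric (S[j,i] = S[i,j]). Assembling:

S = [[3.0667, 0.9333],
 [0.9333, 7.4667]]


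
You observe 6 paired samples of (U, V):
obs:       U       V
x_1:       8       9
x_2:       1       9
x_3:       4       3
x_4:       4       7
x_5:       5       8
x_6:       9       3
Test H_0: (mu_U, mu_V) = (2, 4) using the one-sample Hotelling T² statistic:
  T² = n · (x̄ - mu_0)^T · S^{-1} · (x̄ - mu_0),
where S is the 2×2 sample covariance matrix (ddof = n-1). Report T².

Step 1 — sample mean vector:
  mean(U) = (8 + 1 + 4 + 4 + 5 + 9) / 6 = 31/6 = 5.1667
  mean(V) = (9 + 9 + 3 + 7 + 8 + 3) / 6 = 39/6 = 6.5
  x̄ = (5.1667, 6.5),  deviation x̄ - mu_0 = (5.1667, 6.5) - (2, 4) = (3.1667, 2.5).

Step 2 — sample covariance matrix, S[i,j] = (1/(n-1)) · Σ_k (x_{k,i} - mean_i) · (x_{k,j} - mean_j), divisor n-1 = 5:
  S[U,U] = ((2.8333)·(2.8333) + (-4.1667)·(-4.1667) + (-1.1667)·(-1.1667) + (-1.1667)·(-1.1667) + (-0.1667)·(-0.1667) + (3.8333)·(3.8333)) / 5 = 42.8333/5 = 8.5667
  S[U,V] = ((2.8333)·(2.5) + (-4.1667)·(2.5) + (-1.1667)·(-3.5) + (-1.1667)·(0.5) + (-0.1667)·(1.5) + (3.8333)·(-3.5)) / 5 = -13.5/5 = -2.7
  S[V,V] = ((2.5)·(2.5) + (2.5)·(2.5) + (-3.5)·(-3.5) + (0.5)·(0.5) + (1.5)·(1.5) + (-3.5)·(-3.5)) / 5 = 39.5/5 = 7.9
  S = [[8.5667, -2.7],
 [-2.7, 7.9]].

Step 3 — invert S. det(S) = 8.5667·7.9 - (-2.7)² = 60.3867.
  S^{-1} = (1/det) · [[d, -b], [-b, a]] = [[0.1308, 0.0447],
 [0.0447, 0.1419]].

Step 4 — quadratic form (x̄ - mu_0)^T · S^{-1} · (x̄ - mu_0):
  S^{-1} · (x̄ - mu_0) = (0.5261, 0.4962),
  (x̄ - mu_0)^T · [...] = (3.1667)·(0.5261) + (2.5)·(0.4962) = 2.9065.

Step 5 — scale by n: T² = 6 · 2.9065 = 17.4387.

T² ≈ 17.4387


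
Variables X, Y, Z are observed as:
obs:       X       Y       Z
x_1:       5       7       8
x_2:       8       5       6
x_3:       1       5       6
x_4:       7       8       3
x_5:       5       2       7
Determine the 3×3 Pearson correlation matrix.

Step 1 — column means:
  mean(X) = (5 + 8 + 1 + 7 + 5) / 5 = 26/5 = 5.2
  mean(Y) = (7 + 5 + 5 + 8 + 2) / 5 = 27/5 = 5.4
  mean(Z) = (8 + 6 + 6 + 3 + 7) / 5 = 30/5 = 6

Step 2 — sample variances and covariances s[i,j] = (1/(n-1)) · Σ_k (x_{k,i} - mean_i) · (x_{k,j} - mean_j), with n-1 = 4:
  s[X,X] = ((-0.2)·(-0.2) + (2.8)·(2.8) + (-4.2)·(-4.2) + (1.8)·(1.8) + (-0.2)·(-0.2)) / 4 = 28.8/4 = 7.2
  s[X,Y] = ((-0.2)·(1.6) + (2.8)·(-0.4) + (-4.2)·(-0.4) + (1.8)·(2.6) + (-0.2)·(-3.4)) / 4 = 5.6/4 = 1.4
  s[X,Z] = ((-0.2)·(2) + (2.8)·(0) + (-4.2)·(0) + (1.8)·(-3) + (-0.2)·(1)) / 4 = -6/4 = -1.5
  s[Y,Y] = ((1.6)·(1.6) + (-0.4)·(-0.4) + (-0.4)·(-0.4) + (2.6)·(2.6) + (-3.4)·(-3.4)) / 4 = 21.2/4 = 5.3
  s[Y,Z] = ((1.6)·(2) + (-0.4)·(0) + (-0.4)·(0) + (2.6)·(-3) + (-3.4)·(1)) / 4 = -8/4 = -2
  s[Z,Z] = ((2)·(2) + (0)·(0) + (0)·(0) + (-3)·(-3) + (1)·(1)) / 4 = 14/4 = 3.5
  Sample standard deviations s_i = √(s[i,i]):
  s(X) = √(7.2) = 2.6833
  s(Y) = √(5.3) = 2.3022
  s(Z) = √(3.5) = 1.8708

Step 3 — r_{ij} = s_{ij} / (s_i · s_j):
  r[X,X] = 1 (diagonal).
  r[X,Y] = 1.4 / (2.6833 · 2.3022) = 1.4 / 6.1774 = 0.2266
  r[X,Z] = -1.5 / (2.6833 · 1.8708) = -1.5 / 5.02 = -0.2988
  r[Y,Y] = 1 (diagonal).
  r[Y,Z] = -2 / (2.3022 · 1.8708) = -2 / 4.307 = -0.4644
  r[Z,Z] = 1 (diagonal).

R is symmetric with unit diagonal. Assembling:

R = [[1, 0.2266, -0.2988],
 [0.2266, 1, -0.4644],
 [-0.2988, -0.4644, 1]]


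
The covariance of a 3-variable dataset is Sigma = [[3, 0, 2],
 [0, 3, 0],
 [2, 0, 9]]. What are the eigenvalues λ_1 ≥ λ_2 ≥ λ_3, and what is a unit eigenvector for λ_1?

Step 1 — characteristic polynomial p(λ) = det(λI - Sigma) = λ³ - tr·λ² + c_1·λ - det, where tr = trace, c_1 = sum of the principal 2×2 minors, det = det(Sigma):
  tr = 3 + 3 + 9 = 15,
  c_1 = (3·3 - (0)²) + (3·9 - (2)²) + (3·9 - (0)²) = 9 + 23 + 27 = 59,
  det = 3·(3·9 - (0)²) - (0)·((0)·9 - (0)·(2)) + (2)·((0)·(0) - 3·(2)) = 3·(27) - (0)·(0) + (2)·(-6) = 69.
  So p(λ) = λ³ - 15λ² + 59λ - 69.
Step 2 — look for an integer root (rational root theorem: any rational root is an integer divisor of 69). Testing λ = 3:
  p(3) = 27 - 135 + 177 - 69 = 0  ✓
  Dividing out (λ - 3): p(λ) = (λ - 3)(λ² - 12λ + 23).
Step 3 — remaining eigenvalues from the quadratic λ² - 12λ + 23 = 0:
  Δ = 12² - 4·23 = 144 - 92 = 52,  λ = (12 ± √52)/2 = (12 ± 7.2111)/2 ≈ 9.6056 or 2.3944.
  Sorted: λ_1 = 9.6056,  λ_2 = 3,  λ_3 = 2.3944  (check: sum = 15 = tr ✓).

Step 4 — unit eigenvector for λ_1 ≈ 9.6056: v spans the null space of (Sigma - λ_1 I), whose rows are
  r_1 = (-6.6056, 0, 2),  r_2 = (0, -6.6056, 0),  r_3 = (2, 0, -0.6056).
  v is orthogonal to every row, so take v ∝ r_1 × r_2 = ((0)·(0) - (2)·(-6.6056), (2)·(0) - (-6.6056)·(0), (-6.6056)·(-6.6056) - (0)·(0)) ≈ (13.2111, 0, 43.6333).
  Let u = (13.2111, 0, 43.6333).
  ||u|| = √((13.2111)² + (0)² + (43.6333)²) = √(2078.3988) ≈ 45.5895,  v_1 = u/||u|| ≈ (0.2898, 0, 0.9571) (||v_1|| = 1).

λ_1 = 9.6056,  λ_2 = 3,  λ_3 = 2.3944;  v_1 ≈ (0.2898, 0, 0.9571)


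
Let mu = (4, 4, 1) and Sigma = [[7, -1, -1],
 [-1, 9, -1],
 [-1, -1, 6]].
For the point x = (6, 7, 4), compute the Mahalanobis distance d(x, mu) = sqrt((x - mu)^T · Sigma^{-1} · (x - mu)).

Step 1 — centre the observation: (x - mu) = (2, 3, 3).

Step 2 — invert Sigma (cofactor / det for 3×3, or solve directly):
  Sigma^{-1} = [[0.1497, 0.0198, 0.0282],
 [0.0198, 0.1158, 0.0226],
 [0.0282, 0.0226, 0.1751]].

Step 3 — form the quadratic (x - mu)^T · Sigma^{-1} · (x - mu):
  Sigma^{-1} · (x - mu) = (0.4435, 0.4548, 0.6497).
  (x - mu)^T · [Sigma^{-1} · (x - mu)] = (2)·(0.4435) + (3)·(0.4548) + (3)·(0.6497) = 4.2006.

Step 4 — take square root: d = √(4.2006) ≈ 2.0495.

d(x, mu) = √(4.2006) ≈ 2.0495


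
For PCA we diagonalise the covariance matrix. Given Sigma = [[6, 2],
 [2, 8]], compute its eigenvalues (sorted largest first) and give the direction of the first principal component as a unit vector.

Step 1 — characteristic polynomial of 2×2 Sigma:
  det(Sigma - λI) = λ² - trace · λ + det = 0.
  trace = 6 + 8 = 14, det = 6·8 - (2)² = 44.
Step 2 — discriminant:
  Δ = trace² - 4·det = 196 - 176 = 20.
Step 3 — eigenvalues:
  λ = (trace ± √Δ)/2 = (14 ± 4.4721)/2,
  λ_1 = 9.2361,  λ_2 = 4.7639.

Step 4 — unit eigenvector for λ_1: solve (Sigma - λ_1 I)v = 0. First row:
  (6 - 9.2361)·v_x + (2)·v_y = 0, i.e. (-3.2361)·v_x + (2)·v_y = 0,
  so v ∝ (b, λ_1 - a) = (2, 3.2361) = u.
  ||u|| = √((2)² + (3.2361)²) = √(14.4721) ≈ 3.8042,
  v_1 = u/||u|| ≈ (0.5257, 0.8507) (||v_1|| = 1).

λ_1 = 9.2361,  λ_2 = 4.7639;  v_1 ≈ (0.5257, 0.8507)


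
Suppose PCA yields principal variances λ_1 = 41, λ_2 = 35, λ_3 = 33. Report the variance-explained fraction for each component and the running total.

Step 1 — total variance = trace(Sigma) = Σ λ_i = 41 + 35 + 33 = 109.

Step 2 — fraction explained by component i = λ_i / Σ λ:
  PC1: 41/109 = 0.3761
  PC2: 35/109 = 0.3211
  PC3: 33/109 = 0.3028

Step 3 — cumulative fraction after k components = (λ_1 + ... + λ_k) / Σ λ:
  k = 1: 41/109 = 0.3761
  k = 2: (41 + 35)/109 = 76/109 = 0.6972
  k = 3: (41 + 35 + 33)/109 = 109/109 = 1

Summary (fraction, with percent):

explained: PC1 0.3761 (37.61%), PC2 0.3211 (32.11%), PC3 0.3028 (30.28%);  cumulative: 0.3761, 0.6972, 1


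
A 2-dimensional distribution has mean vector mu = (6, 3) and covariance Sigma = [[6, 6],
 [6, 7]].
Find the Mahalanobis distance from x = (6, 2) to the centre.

Step 1 — centre the observation: (x - mu) = (0, -1).

Step 2 — invert Sigma. det(Sigma) = 6·7 - (6)² = 6.
  Sigma^{-1} = (1/det) · [[d, -b], [-b, a]] = [[1.1667, -1],
 [-1, 1]].

Step 3 — form the quadratic (x - mu)^T · Sigma^{-1} · (x - mu):
  Sigma^{-1} · (x - mu) = (1, -1).
  (x - mu)^T · [Sigma^{-1} · (x - mu)] = (0)·(1) + (-1)·(-1) = 1.

Step 4 — take square root: d = √(1) ≈ 1.

d(x, mu) = √(1) ≈ 1


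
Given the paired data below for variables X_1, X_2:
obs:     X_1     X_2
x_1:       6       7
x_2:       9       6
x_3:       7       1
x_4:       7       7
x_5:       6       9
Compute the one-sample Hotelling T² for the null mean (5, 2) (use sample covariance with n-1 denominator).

Step 1 — sample mean vector:
  mean(X_1) = (6 + 9 + 7 + 7 + 6) / 5 = 35/5 = 7
  mean(X_2) = (7 + 6 + 1 + 7 + 9) / 5 = 30/5 = 6
  x̄ = (7, 6),  deviation x̄ - mu_0 = (7, 6) - (5, 2) = (2, 4).

Step 2 — sample covariance matrix, S[i,j] = (1/(n-1)) · Σ_k (x_{k,i} - mean_i) · (x_{k,j} - mean_j), divisor n-1 = 4:
  S[X_1,X_1] = ((-1)·(-1) + (2)·(2) + (0)·(0) + (0)·(0) + (-1)·(-1)) / 4 = 6/4 = 1.5
  S[X_1,X_2] = ((-1)·(1) + (2)·(0) + (0)·(-5) + (0)·(1) + (-1)·(3)) / 4 = -4/4 = -1
  S[X_2,X_2] = ((1)·(1) + (0)·(0) + (-5)·(-5) + (1)·(1) + (3)·(3)) / 4 = 36/4 = 9
  S = [[1.5, -1],
 [-1, 9]].

Step 3 — invert S. det(S) = 1.5·9 - (-1)² = 12.5.
  S^{-1} = (1/det) · [[d, -b], [-b, a]] = [[0.72, 0.08],
 [0.08, 0.12]].

Step 4 — quadratic form (x̄ - mu_0)^T · S^{-1} · (x̄ - mu_0):
  S^{-1} · (x̄ - mu_0) = (1.76, 0.64),
  (x̄ - mu_0)^T · [...] = (2)·(1.76) + (4)·(0.64) = 6.08.

Step 5 — scale by n: T² = 5 · 6.08 = 30.4.

T² ≈ 30.4


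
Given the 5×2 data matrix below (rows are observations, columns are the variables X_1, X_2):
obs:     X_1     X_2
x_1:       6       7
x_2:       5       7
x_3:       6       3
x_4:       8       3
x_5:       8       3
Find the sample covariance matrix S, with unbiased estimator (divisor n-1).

Step 1 — column means:
  mean(X_1) = (6 + 5 + 6 + 8 + 8) / 5 = 33/5 = 6.6
  mean(X_2) = (7 + 7 + 3 + 3 + 3) / 5 = 23/5 = 4.6

Step 2 — sample covariance S[i,j] = (1/(n-1)) · Σ_k (x_{k,i} - mean_i) · (x_{k,j} - mean_j), with n-1 = 4.
  S[X_1,X_1] = ((-0.6)·(-0.6) + (-1.6)·(-1.6) + (-0.6)·(-0.6) + (1.4)·(1.4) + (1.4)·(1.4)) / 4 = 7.2/4 = 1.8
  S[X_1,X_2] = ((-0.6)·(2.4) + (-1.6)·(2.4) + (-0.6)·(-1.6) + (1.4)·(-1.6) + (1.4)·(-1.6)) / 4 = -8.8/4 = -2.2
  S[X_2,X_2] = ((2.4)·(2.4) + (2.4)·(2.4) + (-1.6)·(-1.6) + (-1.6)·(-1.6) + (-1.6)·(-1.6)) / 4 = 19.2/4 = 4.8

S is symmetric (S[j,i] = S[i,j]). Assembling:

S = [[1.8, -2.2],
 [-2.2, 4.8]]


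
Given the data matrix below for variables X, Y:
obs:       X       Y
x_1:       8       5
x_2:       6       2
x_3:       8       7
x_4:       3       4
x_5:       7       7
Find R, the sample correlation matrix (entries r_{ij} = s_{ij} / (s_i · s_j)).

Step 1 — column means:
  mean(X) = (8 + 6 + 8 + 3 + 7) / 5 = 32/5 = 6.4
  mean(Y) = (5 + 2 + 7 + 4 + 7) / 5 = 25/5 = 5

Step 2 — sample variances and covariances s[i,j] = (1/(n-1)) · Σ_k (x_{k,i} - mean_i) · (x_{k,j} - mean_j), with n-1 = 4:
  s[X,X] = ((1.6)·(1.6) + (-0.4)·(-0.4) + (1.6)·(1.6) + (-3.4)·(-3.4) + (0.6)·(0.6)) / 4 = 17.2/4 = 4.3
  s[X,Y] = ((1.6)·(0) + (-0.4)·(-3) + (1.6)·(2) + (-3.4)·(-1) + (0.6)·(2)) / 4 = 9/4 = 2.25
  s[Y,Y] = ((0)·(0) + (-3)·(-3) + (2)·(2) + (-1)·(-1) + (2)·(2)) / 4 = 18/4 = 4.5
  Sample standard deviations s_i = √(s[i,i]):
  s(X) = √(4.3) = 2.0736
  s(Y) = √(4.5) = 2.1213

Step 3 — r_{ij} = s_{ij} / (s_i · s_j):
  r[X,X] = 1 (diagonal).
  r[X,Y] = 2.25 / (2.0736 · 2.1213) = 2.25 / 4.3989 = 0.5115
  r[Y,Y] = 1 (diagonal).

R is symmetric with unit diagonal. Assembling:

R = [[1, 0.5115],
 [0.5115, 1]]


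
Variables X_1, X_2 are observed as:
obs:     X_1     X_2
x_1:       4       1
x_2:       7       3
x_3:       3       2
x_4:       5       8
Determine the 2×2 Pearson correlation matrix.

Step 1 — column means:
  mean(X_1) = (4 + 7 + 3 + 5) / 4 = 19/4 = 4.75
  mean(X_2) = (1 + 3 + 2 + 8) / 4 = 14/4 = 3.5

Step 2 — sample variances and covariances s[i,j] = (1/(n-1)) · Σ_k (x_{k,i} - mean_i) · (x_{k,j} - mean_j), with n-1 = 3:
  s[X_1,X_1] = ((-0.75)·(-0.75) + (2.25)·(2.25) + (-1.75)·(-1.75) + (0.25)·(0.25)) / 3 = 8.75/3 = 2.9167
  s[X_1,X_2] = ((-0.75)·(-2.5) + (2.25)·(-0.5) + (-1.75)·(-1.5) + (0.25)·(4.5)) / 3 = 4.5/3 = 1.5
  s[X_2,X_2] = ((-2.5)·(-2.5) + (-0.5)·(-0.5) + (-1.5)·(-1.5) + (4.5)·(4.5)) / 3 = 29/3 = 9.6667
  Sample standard deviations s_i = √(s[i,i]):
  s(X_1) = √(2.9167) = 1.7078
  s(X_2) = √(9.6667) = 3.1091

Step 3 — r_{ij} = s_{ij} / (s_i · s_j):
  r[X_1,X_1] = 1 (diagonal).
  r[X_1,X_2] = 1.5 / (1.7078 · 3.1091) = 1.5 / 5.3098 = 0.2825
  r[X_2,X_2] = 1 (diagonal).

R is symmetric with unit diagonal. Assembling:

R = [[1, 0.2825],
 [0.2825, 1]]


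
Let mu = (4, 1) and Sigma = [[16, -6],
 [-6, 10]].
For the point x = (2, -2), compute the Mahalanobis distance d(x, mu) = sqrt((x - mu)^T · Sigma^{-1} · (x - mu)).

Step 1 — centre the observation: (x - mu) = (-2, -3).

Step 2 — invert Sigma. det(Sigma) = 16·10 - (-6)² = 124.
  Sigma^{-1} = (1/det) · [[d, -b], [-b, a]] = [[0.0806, 0.0484],
 [0.0484, 0.129]].

Step 3 — form the quadratic (x - mu)^T · Sigma^{-1} · (x - mu):
  Sigma^{-1} · (x - mu) = (-0.3065, -0.4839).
  (x - mu)^T · [Sigma^{-1} · (x - mu)] = (-2)·(-0.3065) + (-3)·(-0.4839) = 2.0645.

Step 4 — take square root: d = √(2.0645) ≈ 1.4368.

d(x, mu) = √(2.0645) ≈ 1.4368


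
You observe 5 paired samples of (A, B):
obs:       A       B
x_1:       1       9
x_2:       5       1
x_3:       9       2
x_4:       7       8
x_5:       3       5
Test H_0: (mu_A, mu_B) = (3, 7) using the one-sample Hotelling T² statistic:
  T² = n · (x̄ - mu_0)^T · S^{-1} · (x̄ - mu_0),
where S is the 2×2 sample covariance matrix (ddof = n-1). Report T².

Step 1 — sample mean vector:
  mean(A) = (1 + 5 + 9 + 7 + 3) / 5 = 25/5 = 5
  mean(B) = (9 + 1 + 2 + 8 + 5) / 5 = 25/5 = 5
  x̄ = (5, 5),  deviation x̄ - mu_0 = (5, 5) - (3, 7) = (2, -2).

Step 2 — sample covariance matrix, S[i,j] = (1/(n-1)) · Σ_k (x_{k,i} - mean_i) · (x_{k,j} - mean_j), divisor n-1 = 4:
  S[A,A] = ((-4)·(-4) + (0)·(0) + (4)·(4) + (2)·(2) + (-2)·(-2)) / 4 = 40/4 = 10
  S[A,B] = ((-4)·(4) + (0)·(-4) + (4)·(-3) + (2)·(3) + (-2)·(0)) / 4 = -22/4 = -5.5
  S[B,B] = ((4)·(4) + (-4)·(-4) + (-3)·(-3) + (3)·(3) + (0)·(0)) / 4 = 50/4 = 12.5
  S = [[10, -5.5],
 [-5.5, 12.5]].

Step 3 — invert S. det(S) = 10·12.5 - (-5.5)² = 94.75.
  S^{-1} = (1/det) · [[d, -b], [-b, a]] = [[0.1319, 0.058],
 [0.058, 0.1055]].

Step 4 — quadratic form (x̄ - mu_0)^T · S^{-1} · (x̄ - mu_0):
  S^{-1} · (x̄ - mu_0) = (0.1478, -0.095),
  (x̄ - mu_0)^T · [...] = (2)·(0.1478) + (-2)·(-0.095) = 0.4855.

Step 5 — scale by n: T² = 5 · 0.4855 = 2.4274.

T² ≈ 2.4274


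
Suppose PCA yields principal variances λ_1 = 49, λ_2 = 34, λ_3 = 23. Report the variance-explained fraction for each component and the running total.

Step 1 — total variance = trace(Sigma) = Σ λ_i = 49 + 34 + 23 = 106.

Step 2 — fraction explained by component i = λ_i / Σ λ:
  PC1: 49/106 = 0.4623
  PC2: 34/106 = 0.3208
  PC3: 23/106 = 0.217

Step 3 — cumulative fraction after k components = (λ_1 + ... + λ_k) / Σ λ:
  k = 1: 49/106 = 0.4623
  k = 2: (49 + 34)/106 = 83/106 = 0.783
  k = 3: (49 + 34 + 23)/106 = 106/106 = 1

Summary (fraction, with percent):

explained: PC1 0.4623 (46.23%), PC2 0.3208 (32.08%), PC3 0.217 (21.7%);  cumulative: 0.4623, 0.783, 1


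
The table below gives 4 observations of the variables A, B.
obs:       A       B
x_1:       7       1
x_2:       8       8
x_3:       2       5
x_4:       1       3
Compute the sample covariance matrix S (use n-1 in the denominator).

Step 1 — column means:
  mean(A) = (7 + 8 + 2 + 1) / 4 = 18/4 = 4.5
  mean(B) = (1 + 8 + 5 + 3) / 4 = 17/4 = 4.25

Step 2 — sample covariance S[i,j] = (1/(n-1)) · Σ_k (x_{k,i} - mean_i) · (x_{k,j} - mean_j), with n-1 = 3.
  S[A,A] = ((2.5)·(2.5) + (3.5)·(3.5) + (-2.5)·(-2.5) + (-3.5)·(-3.5)) / 3 = 37/3 = 12.3333
  S[A,B] = ((2.5)·(-3.25) + (3.5)·(3.75) + (-2.5)·(0.75) + (-3.5)·(-1.25)) / 3 = 7.5/3 = 2.5
  S[B,B] = ((-3.25)·(-3.25) + (3.75)·(3.75) + (0.75)·(0.75) + (-1.25)·(-1.25)) / 3 = 26.75/3 = 8.9167

S is symmetric (S[j,i] = S[i,j]). Assembling:

S = [[12.3333, 2.5],
 [2.5, 8.9167]]


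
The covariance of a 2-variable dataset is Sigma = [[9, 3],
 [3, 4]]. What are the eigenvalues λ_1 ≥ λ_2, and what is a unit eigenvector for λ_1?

Step 1 — characteristic polynomial of 2×2 Sigma:
  det(Sigma - λI) = λ² - trace · λ + det = 0.
  trace = 9 + 4 = 13, det = 9·4 - (3)² = 27.
Step 2 — discriminant:
  Δ = trace² - 4·det = 169 - 108 = 61.
Step 3 — eigenvalues:
  λ = (trace ± √Δ)/2 = (13 ± 7.8102)/2,
  λ_1 = 10.4051,  λ_2 = 2.5949.

Step 4 — unit eigenvector for λ_1: solve (Sigma - λ_1 I)v = 0. First row:
  (9 - 10.4051)·v_x + (3)·v_y = 0, i.e. (-1.4051)·v_x + (3)·v_y = 0,
  so v ∝ (b, λ_1 - a) = (3, 1.4051) = u.
  ||u|| = √((3)² + (1.4051)²) = √(10.9744) ≈ 3.3128,
  v_1 = u/||u|| ≈ (0.9056, 0.4242) (||v_1|| = 1).

λ_1 = 10.4051,  λ_2 = 2.5949;  v_1 ≈ (0.9056, 0.4242)


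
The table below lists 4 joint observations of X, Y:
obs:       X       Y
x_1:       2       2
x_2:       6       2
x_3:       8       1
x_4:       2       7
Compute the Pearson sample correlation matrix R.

Step 1 — column means:
  mean(X) = (2 + 6 + 8 + 2) / 4 = 18/4 = 4.5
  mean(Y) = (2 + 2 + 1 + 7) / 4 = 12/4 = 3

Step 2 — sample variances and covariances s[i,j] = (1/(n-1)) · Σ_k (x_{k,i} - mean_i) · (x_{k,j} - mean_j), with n-1 = 3:
  s[X,X] = ((-2.5)·(-2.5) + (1.5)·(1.5) + (3.5)·(3.5) + (-2.5)·(-2.5)) / 3 = 27/3 = 9
  s[X,Y] = ((-2.5)·(-1) + (1.5)·(-1) + (3.5)·(-2) + (-2.5)·(4)) / 3 = -16/3 = -5.3333
  s[Y,Y] = ((-1)·(-1) + (-1)·(-1) + (-2)·(-2) + (4)·(4)) / 3 = 22/3 = 7.3333
  Sample standard deviations s_i = √(s[i,i]):
  s(X) = √(9) = 3
  s(Y) = √(7.3333) = 2.708

Step 3 — r_{ij} = s_{ij} / (s_i · s_j):
  r[X,X] = 1 (diagonal).
  r[X,Y] = -5.3333 / (3 · 2.708) = -5.3333 / 8.124 = -0.6565
  r[Y,Y] = 1 (diagonal).

R is symmetric with unit diagonal. Assembling:

R = [[1, -0.6565],
 [-0.6565, 1]]
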